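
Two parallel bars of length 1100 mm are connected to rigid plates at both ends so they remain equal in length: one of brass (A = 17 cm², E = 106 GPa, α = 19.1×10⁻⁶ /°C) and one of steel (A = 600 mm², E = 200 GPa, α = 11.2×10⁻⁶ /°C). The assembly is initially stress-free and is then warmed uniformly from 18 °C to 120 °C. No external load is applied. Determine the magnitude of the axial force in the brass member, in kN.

P ≈ 58 kN (compressive in the brass)

The brass has the larger α, so on heating it would change length more than the steel if both were free. The rigid plates force a common final length, so the brass is put into compression and the steel into tension, with equal and opposite forces P (no external load).
Equating the net (thermal + elastic) strains gives |α₁ − α₂|·ΔT = P·[1/(A₁E₁) + 1/(A₂E₂)].
|α₁ − α₂|·ΔT = 7.9×10⁻⁶ × 102 = 0.0008058.
1/(A₁E₁) + 1/(A₂E₂) = 1/(1700×106×10³) + 1/(600×200×10³) = 1.388×10⁻⁸ N⁻¹.
So P = 0.0008058 / 1.388×10⁻⁸ = 58.04 kN.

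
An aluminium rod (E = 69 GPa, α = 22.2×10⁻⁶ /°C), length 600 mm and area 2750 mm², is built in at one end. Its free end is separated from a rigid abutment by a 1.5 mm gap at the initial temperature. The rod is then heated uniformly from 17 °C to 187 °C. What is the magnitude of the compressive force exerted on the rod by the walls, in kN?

P ≈ 242 kN

If the wall were absent the rod would grow by αΔT L = 22.2×10⁻⁶ × 170 × 600 = 2.264 mm.
After closing the 1.5 mm clearance, 2.264 − 1.5 = 0.7644 mm of expansion remains to be suppressed by the wall.
That suppressed elongation corresponds to σ = E·Δ/L = 69×10³ × 0.7644/600 = 87.91 MPa.
P = σA = 87.91 × 2750 = 241.7 kN.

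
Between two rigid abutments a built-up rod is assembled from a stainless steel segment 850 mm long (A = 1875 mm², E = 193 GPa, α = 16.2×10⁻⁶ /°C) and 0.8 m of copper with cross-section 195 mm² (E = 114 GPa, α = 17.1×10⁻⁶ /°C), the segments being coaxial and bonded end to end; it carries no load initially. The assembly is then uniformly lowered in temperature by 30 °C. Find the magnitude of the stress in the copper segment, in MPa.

Free thermal contraction of the whole bar: Σ αᵢΔT Lᵢ = 16.2×10⁻⁶×30×850 + 17.1×10⁻⁶×30×800 = 0.8235 mm.
The rigid supports impose zero overall length change; the single axial force P common to all segments must satisfy P Σ Lᵢ/(AᵢEᵢ) = δ_free.
Σ Lᵢ/(AᵢEᵢ) = 850/(1875×193×10³) + 800/(195×114×10³) = 3.834×10⁻⁵ mm/N.
P = 0.8235 / 3.834×10⁻⁵ = 21480 N = 21.48 kN, tensile.
σ_{copper} = P / A = 21480 / 195 = 110.2 MPa.

σ ≈ 110 MPa (tensile)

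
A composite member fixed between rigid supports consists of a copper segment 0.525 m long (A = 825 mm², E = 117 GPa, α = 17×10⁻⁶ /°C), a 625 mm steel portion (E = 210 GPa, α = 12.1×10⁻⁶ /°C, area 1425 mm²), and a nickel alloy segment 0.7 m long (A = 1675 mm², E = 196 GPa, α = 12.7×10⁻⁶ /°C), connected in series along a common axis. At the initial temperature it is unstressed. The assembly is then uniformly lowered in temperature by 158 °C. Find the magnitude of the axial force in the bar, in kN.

If the supports were absent, the total length change would be Σ αᵢΔT Lᵢ = 17×10⁻⁶×158×525 + 12.1×10⁻⁶×158×625 + 12.7×10⁻⁶×158×700 = 4.01 mm.
Since the ends are fixed, an axial force P builds up, equal in every segment, with P · Σ Lᵢ/(AᵢEᵢ) = δ_free.
The series flexibility is Σ Lᵢ/(AᵢEᵢ) = 525/(825×117×10³) + 625/(1425×210×10³) + 700/(1675×196×10³) = 9.66×10⁻⁶ mm/N.
P = 4.01 / 9.66×10⁻⁶ = 415100 N = 415.1 kN, tensile.

P ≈ 415 kN (tensile)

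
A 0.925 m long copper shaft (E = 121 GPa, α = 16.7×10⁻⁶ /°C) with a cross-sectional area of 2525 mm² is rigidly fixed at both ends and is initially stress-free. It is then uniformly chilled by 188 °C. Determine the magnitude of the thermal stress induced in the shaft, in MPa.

σ ≈ 380 MPa (tensile)

The supports are rigid, so the total axial strain is zero. The restrained thermal strain is ε = αΔT = 16.7×10⁻⁶ × 188 = 3139.6×10⁻⁶.
Hence σ = E·αΔT = 121×10³ × 3139.6×10⁻⁶ = 379.9 MPa, tensile.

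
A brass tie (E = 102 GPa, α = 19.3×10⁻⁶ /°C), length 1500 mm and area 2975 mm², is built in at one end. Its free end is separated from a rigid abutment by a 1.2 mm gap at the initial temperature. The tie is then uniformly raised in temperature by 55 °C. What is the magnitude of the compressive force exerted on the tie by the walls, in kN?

P ≈ 79.4 kN

Free thermal elongation = αΔT L = 19.3×10⁻⁶ × 55 × 1500 = 1.592 mm.
This exceeds the 1.2 mm gap, so the wall pushes back. The portion of expansion that must be recovered elastically is δ_free − gap = 1.592 − 1.2 = 0.3922 mm.
Compatibility: PL/(AE) = 0.3922 mm, so σ = P/A = E × (0.3922/1500) = 26.67 MPa.
P = σA = 26.67 × 2975 = 79.35 kN.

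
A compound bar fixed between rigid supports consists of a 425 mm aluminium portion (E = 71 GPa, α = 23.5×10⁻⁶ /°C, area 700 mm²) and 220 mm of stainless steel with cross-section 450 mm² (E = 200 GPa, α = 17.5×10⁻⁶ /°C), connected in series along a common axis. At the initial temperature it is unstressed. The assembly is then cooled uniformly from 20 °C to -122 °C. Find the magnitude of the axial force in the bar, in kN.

P ≈ 179 kN (tensile)

If the supports were absent, the total length change would be Σ αᵢΔT Lᵢ = 23.5×10⁻⁶×142×425 + 17.5×10⁻⁶×142×220 = 1.965 mm.
The rigid supports impose zero overall length change; the single axial force P common to all segments must satisfy P Σ Lᵢ/(AᵢEᵢ) = δ_free.
Σ Lᵢ/(AᵢEᵢ) = 425/(700×71×10³) + 220/(450×200×10³) = 1.1×10⁻⁵ mm/N.
So P = 1.965 / 1.1×10⁻⁵ = 178.7 kN, tensile.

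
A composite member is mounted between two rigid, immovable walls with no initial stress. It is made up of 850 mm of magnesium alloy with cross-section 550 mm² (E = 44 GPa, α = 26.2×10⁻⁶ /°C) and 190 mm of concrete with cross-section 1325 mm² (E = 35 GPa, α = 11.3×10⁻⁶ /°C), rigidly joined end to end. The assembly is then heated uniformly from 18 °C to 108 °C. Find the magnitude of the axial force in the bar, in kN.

P ≈ 56 kN (compressive)

With the walls removed the bar would change length by δ_free = Σ αᵢΔT Lᵢ = 26.2×10⁻⁶×90×850 + 11.3×10⁻⁶×90×190 = 2.198 mm.
The rigid supports impose zero overall length change; the single axial force P common to all segments must satisfy P Σ Lᵢ/(AᵢEᵢ) = δ_free.
The series flexibility is Σ Lᵢ/(AᵢEᵢ) = 850/(550×44×10³) + 190/(1325×35×10³) = 3.922×10⁻⁵ mm/N.
So P = 2.198 / 3.922×10⁻⁵ = 56.03 kN, compressive.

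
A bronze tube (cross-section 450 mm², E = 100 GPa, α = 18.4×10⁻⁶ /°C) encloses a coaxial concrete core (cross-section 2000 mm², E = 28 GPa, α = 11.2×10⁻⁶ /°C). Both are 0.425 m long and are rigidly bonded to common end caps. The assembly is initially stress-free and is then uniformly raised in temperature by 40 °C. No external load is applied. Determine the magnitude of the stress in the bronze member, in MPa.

Both members must finish at the same length. With the larger α, the bronze tends to over-expand; the plates restrain it, putting the bronze in compression and the concrete in tension. With no external load the two internal forces are equal and opposite, magnitude P.
Compatibility of the two members (thermal + elastic change equal): (α₁ − α₂)ΔT = P·[1/(A₁E₁) + 1/(A₂E₂)].
|α₁ − α₂|·ΔT = 7.2×10⁻⁶ × 40 = 0.000288.
1/(A₁E₁) + 1/(A₂E₂) = 1/(450×100×10³) + 1/(2000×28×10³) = 4.008×10⁻⁸ N⁻¹.
So P = 0.000288 / 4.008×10⁻⁸ = 7.186 kN.
σ_{bronze} = P/A₁ = 7186/450 = 15.97 MPa, compressive.

σ ≈ 16 MPa (compressive)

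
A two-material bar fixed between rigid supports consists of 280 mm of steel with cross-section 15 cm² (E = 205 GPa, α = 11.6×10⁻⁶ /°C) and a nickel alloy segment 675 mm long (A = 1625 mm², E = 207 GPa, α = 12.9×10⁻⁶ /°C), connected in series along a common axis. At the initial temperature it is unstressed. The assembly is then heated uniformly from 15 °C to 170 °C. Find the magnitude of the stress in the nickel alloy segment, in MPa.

If the supports were absent, the total length change would be Σ αᵢΔT Lᵢ = 11.6×10⁻⁶×155×280 + 12.9×10⁻⁶×155×675 = 1.853 mm.
The walls prevent any net length change, so an axial force P (same in every segment) develops. Compatibility: P · Σ Lᵢ/(AᵢEᵢ) = δ_free.
Σ Lᵢ/(AᵢEᵢ) = 280/(1500×205×10³) + 675/(1625×207×10³) = 2.917×10⁻⁶ mm/N.
P = 1.853 / 2.917×10⁻⁶ = 635200 N = 635.2 kN, compressive.
σ_{nickel alloy} = P / A = 635200 / 1625 = 390.9 MPa.

σ ≈ 391 MPa (compressive)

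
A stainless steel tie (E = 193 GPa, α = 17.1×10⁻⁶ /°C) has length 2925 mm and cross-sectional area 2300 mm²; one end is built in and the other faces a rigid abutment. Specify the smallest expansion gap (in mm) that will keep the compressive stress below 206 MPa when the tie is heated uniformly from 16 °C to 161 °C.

g ≈ 4.13 mm

Free expansion if unrestrained: δ_free = αΔT L = 17.1×10⁻⁶ × 145 × 2925 = 7.253 mm.
At the allowable stress the elastic shortening the wall may impose is σL/E = 206 × 2925 / (193×10³) = 3.122 mm.
So the gap has to take up the difference, g_min = δ_free − σL/E = 7.253 − 3.122 = 4.131 mm.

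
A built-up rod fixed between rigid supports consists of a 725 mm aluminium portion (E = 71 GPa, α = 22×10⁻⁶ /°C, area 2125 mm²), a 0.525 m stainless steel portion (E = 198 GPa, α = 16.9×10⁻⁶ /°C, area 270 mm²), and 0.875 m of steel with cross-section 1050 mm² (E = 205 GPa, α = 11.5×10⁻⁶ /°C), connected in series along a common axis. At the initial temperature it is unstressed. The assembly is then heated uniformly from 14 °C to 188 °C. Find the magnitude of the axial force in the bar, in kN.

If the supports were absent, the total length change would be Σ αᵢΔT Lᵢ = 22×10⁻⁶×174×725 + 16.9×10⁻⁶×174×525 + 11.5×10⁻⁶×174×875 = 6.07 mm.
The walls prevent any net length change, so an axial force P (same in every segment) develops. Compatibility: P · Σ Lᵢ/(AᵢEᵢ) = δ_free.
The series flexibility is Σ Lᵢ/(AᵢEᵢ) = 725/(2125×71×10³) + 525/(270×198×10³) + 875/(1050×205×10³) = 1.869×10⁻⁵ mm/N.
So P = 6.07 / 1.869×10⁻⁵ = 324.8 kN, compressive.

P ≈ 325 kN (compressive)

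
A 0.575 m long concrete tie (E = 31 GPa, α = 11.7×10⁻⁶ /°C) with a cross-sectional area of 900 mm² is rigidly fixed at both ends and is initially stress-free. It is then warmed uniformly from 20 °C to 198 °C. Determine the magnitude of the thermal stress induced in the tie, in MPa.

σ ≈ 64.6 MPa (compressive)

Because both ends are immovable the net strain is zero, and the suppressed thermal strain is αΔT = 11.7×10⁻⁶ × 178 = 2082.6×10⁻⁶.
σ = EαΔT = 31×10³ × 11.7×10⁻⁶ × 178 = 64.56 MPa (compressive; the tie is trying to expand).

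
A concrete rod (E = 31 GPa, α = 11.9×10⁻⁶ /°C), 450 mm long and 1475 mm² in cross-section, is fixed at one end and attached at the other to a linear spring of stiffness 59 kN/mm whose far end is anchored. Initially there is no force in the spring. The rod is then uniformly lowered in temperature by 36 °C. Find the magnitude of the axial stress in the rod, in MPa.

Free thermal contraction: δ_free = αΔT L = 11.9×10⁻⁶ × 36 × 450 = 0.1928 mm.
Let P be the tensile force in the spring. The rod extends elastically by PL/(AE) and the spring stretches by P/k; together these equal δ_free.
So P = δ_free / [L/(AE) + 1/k] = 0.1928 / [ 450/(1475×31×10³) + 1/(59×10³) ].
P = 0.1928 / 2.679×10⁻⁵ = 7196 N.
σ = P/A = 7196/1475 = 4.879 MPa.

σ ≈ 4.88 MPa (tensile)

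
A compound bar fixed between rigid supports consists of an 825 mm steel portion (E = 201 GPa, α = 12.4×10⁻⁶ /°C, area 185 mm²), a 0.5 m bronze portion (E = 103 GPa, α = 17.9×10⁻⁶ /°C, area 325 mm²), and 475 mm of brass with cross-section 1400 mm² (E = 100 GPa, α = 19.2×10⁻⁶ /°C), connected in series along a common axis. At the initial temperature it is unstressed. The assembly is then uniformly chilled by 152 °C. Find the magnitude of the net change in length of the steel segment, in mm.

|ΔL| ≈ 0.801 mm

Free thermal contraction of the whole bar: Σ αᵢΔT Lᵢ = 12.4×10⁻⁶×152×825 + 17.9×10⁻⁶×152×500 + 19.2×10⁻⁶×152×475 = 4.302 mm.
The rigid supports impose zero overall length change; the single axial force P common to all segments must satisfy P Σ Lᵢ/(AᵢEᵢ) = δ_free.
Σ Lᵢ/(AᵢEᵢ) = 825/(185×201×10³) + 500/(325×103×10³) + 475/(1400×100×10³) = 4.052×10⁻⁵ mm/N.
Hence P = δ_free / Σ(L/AE) = 4.302/4.052×10⁻⁵ = 106.2 kN (tensile).
For the steel segment, free thermal change = 12.4×10⁻⁶×152×825 = 1.555 mm and elastic change from P = 106200×825/(185×201×10³) = 2.356 mm; these oppose, so the net change is 0.801 mm (segment lengthens).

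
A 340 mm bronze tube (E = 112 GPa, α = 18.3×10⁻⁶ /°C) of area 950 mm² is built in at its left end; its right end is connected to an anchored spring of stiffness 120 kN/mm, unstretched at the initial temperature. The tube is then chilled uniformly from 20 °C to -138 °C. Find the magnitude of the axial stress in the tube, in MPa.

σ ≈ 89.8 MPa (tensile)

If the spring were absent the tube would shorten by αΔT L = 18.3×10⁻⁶ × 158 × 340 = 0.9831 mm.
With a force P in the spring, the elastic change of the tube is PL/(AE) and that of the spring is P/k; compatibility requires their sum to equal δ_free.
P [ L/(AE) + 1/k ] = δ_free → P [ 340/(950×112×10³) + 1/(120×10³) ] = 0.9831.
P = 0.9831 / 1.153×10⁻⁵ = 85270 N.
σ = P/A = 85270/950 = 89.76 MPa.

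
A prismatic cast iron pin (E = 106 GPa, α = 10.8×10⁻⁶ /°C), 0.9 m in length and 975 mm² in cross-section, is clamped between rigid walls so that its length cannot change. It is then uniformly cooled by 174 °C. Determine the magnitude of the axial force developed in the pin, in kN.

P ≈ 194 kN (tensile)

With zero net strain, σ = E·αΔT = 106 GPa × 10.8×10⁻⁶ × 174 = 199.2 MPa.
P = AEαΔT = 975 × 106×10³ × 10.8×10⁻⁶ × 174 = 194.2 kN (tensile).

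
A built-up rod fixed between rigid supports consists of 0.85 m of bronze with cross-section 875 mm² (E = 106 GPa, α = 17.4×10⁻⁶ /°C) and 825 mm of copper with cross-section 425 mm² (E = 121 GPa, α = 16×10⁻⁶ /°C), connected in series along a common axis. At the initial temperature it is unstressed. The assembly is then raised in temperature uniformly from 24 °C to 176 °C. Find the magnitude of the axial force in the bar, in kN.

P ≈ 169 kN (compressive)

If the supports were absent, the total length change would be Σ αᵢΔT Lᵢ = 17.4×10⁻⁶×152×850 + 16×10⁻⁶×152×825 = 4.254 mm.
The walls prevent any net length change, so an axial force P (same in every segment) develops. Compatibility: P · Σ Lᵢ/(AᵢEᵢ) = δ_free.
The series flexibility is Σ Lᵢ/(AᵢEᵢ) = 850/(875×106×10³) + 825/(425×121×10³) = 2.521×10⁻⁵ mm/N.
P = 4.254 / 2.521×10⁻⁵ = 168800 N = 168.8 kN, compressive.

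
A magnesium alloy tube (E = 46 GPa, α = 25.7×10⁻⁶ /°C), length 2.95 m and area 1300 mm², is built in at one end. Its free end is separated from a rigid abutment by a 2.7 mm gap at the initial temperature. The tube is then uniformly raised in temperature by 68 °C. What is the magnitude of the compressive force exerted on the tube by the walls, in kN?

P ≈ 49.8 kN

Unrestrained expansion: δ_free = αΔT L = 25.7×10⁻⁶ × 68 × 2950 = 5.155 mm.
This exceeds the 2.7 mm gap, so the wall pushes back. The portion of expansion that must be recovered elastically is δ_free − gap = 5.155 − 2.7 = 2.455 mm.
Compatibility: PL/(AE) = 2.455 mm, so σ = P/A = E × (2.455/2950) = 38.29 MPa.
Force on the wall = σA = 38.29 × 1300 mm² = 49.77 kN.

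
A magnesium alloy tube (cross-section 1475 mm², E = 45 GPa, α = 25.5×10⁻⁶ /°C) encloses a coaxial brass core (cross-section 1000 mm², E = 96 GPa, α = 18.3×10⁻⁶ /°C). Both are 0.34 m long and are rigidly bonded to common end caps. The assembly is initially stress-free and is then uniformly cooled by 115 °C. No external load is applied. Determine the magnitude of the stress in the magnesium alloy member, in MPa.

σ ≈ 22 MPa (tensile)

Equilibrium of a rigid end plate with no external load gives equal and opposite internal forces ±P in the two members. Since α_{magnesium alloy} > α_{brass}, cooling drives the magnesium alloy into tension and the brass into compression.
Setting the final lengths equal and cancelling L: (α₁ − α₂)ΔT = P/(A₁E₁) + P/(A₂E₂).
|α₁ − α₂|·ΔT = 7.2×10⁻⁶ × 115 = 0.000828.
1/(A₁E₁) + 1/(A₂E₂) = 1/(1475×45×10³) + 1/(1000×96×10³) = 2.548×10⁻⁸ N⁻¹.
So P = 0.000828 / 2.548×10⁻⁸ = 32.49 kN.
σ_{magnesium alloy} = P/A₁ = 32490/1475 = 22.03 MPa, tensile.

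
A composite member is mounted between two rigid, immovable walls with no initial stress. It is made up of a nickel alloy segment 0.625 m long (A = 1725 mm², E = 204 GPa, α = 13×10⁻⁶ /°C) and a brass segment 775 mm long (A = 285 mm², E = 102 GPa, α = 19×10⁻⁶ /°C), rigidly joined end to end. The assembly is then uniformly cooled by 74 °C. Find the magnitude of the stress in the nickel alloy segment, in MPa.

If the supports were absent, the total length change would be Σ αᵢΔT Lᵢ = 13×10⁻⁶×74×625 + 19×10⁻⁶×74×775 = 1.691 mm.
Since the ends are fixed, an axial force P builds up, equal in every segment, with P · Σ Lᵢ/(AᵢEᵢ) = δ_free.
Σ Lᵢ/(AᵢEᵢ) = 625/(1725×204×10³) + 775/(285×102×10³) = 2.844×10⁻⁵ mm/N.
P = 1.691 / 2.844×10⁻⁵ = 59460 N = 59.46 kN, tensile.
σ_{nickel alloy} = P / A = 59460 / 1725 = 34.47 MPa.

σ ≈ 34.5 MPa (tensile)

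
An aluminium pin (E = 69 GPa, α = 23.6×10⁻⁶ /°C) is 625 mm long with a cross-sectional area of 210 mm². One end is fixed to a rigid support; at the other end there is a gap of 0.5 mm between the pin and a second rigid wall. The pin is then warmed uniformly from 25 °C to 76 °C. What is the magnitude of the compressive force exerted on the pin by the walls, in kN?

If the wall were absent the pin would grow by αΔT L = 23.6×10⁻⁶ × 51 × 625 = 0.7522 mm.
The gap closes (δ_free > 0.5 mm) and the wall then resists a further 0.7522 − 0.5 = 0.2522 mm of expansion.
That suppressed elongation corresponds to σ = E·Δ/L = 69×10³ × 0.2522/625 = 27.85 MPa.
P = σA = 27.85 × 210 = 5.848 kN.

P ≈ 5.85 kN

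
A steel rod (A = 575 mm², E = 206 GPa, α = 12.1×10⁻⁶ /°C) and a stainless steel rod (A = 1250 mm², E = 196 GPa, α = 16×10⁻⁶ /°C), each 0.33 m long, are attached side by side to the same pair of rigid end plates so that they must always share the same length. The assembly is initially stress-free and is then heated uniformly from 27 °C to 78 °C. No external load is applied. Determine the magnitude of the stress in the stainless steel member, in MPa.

σ ≈ 12.7 MPa (compressive)

Equilibrium of a rigid end plate with no external load gives equal and opposite internal forces ±P in the two members. Since α_{stainless steel} > α_{steel}, heating drives the stainless steel into compression and the steel into tension.
Setting the final lengths equal and cancelling L: (α₁ − α₂)ΔT = P/(A₁E₁) + P/(A₂E₂).
|α₁ − α₂|·ΔT = 3.9×10⁻⁶ × 51 = 0.0001989.
1/(A₁E₁) + 1/(A₂E₂) = 1/(575×206×10³) + 1/(1250×196×10³) = 1.252×10⁻⁸ N⁻¹.
P = 0.0001989 / 1.252×10⁻⁸ = 15880 N = 15.88 kN.
σ_{stainless steel} = P/A₂ = 15880/1250 = 12.71 MPa, compressive.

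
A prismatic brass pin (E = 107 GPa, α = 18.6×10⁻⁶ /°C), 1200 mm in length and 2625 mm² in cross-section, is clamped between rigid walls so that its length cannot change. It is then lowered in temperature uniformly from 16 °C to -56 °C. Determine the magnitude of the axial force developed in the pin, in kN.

P ≈ 376 kN (tensile)

With zero net strain, σ = E·αΔT = 107 GPa × 18.6×10⁻⁶ × 72 = 143.3 MPa.
Axial force P = σA = 143.3 × 2625 = 376100 N = 376.1 kN, tensile.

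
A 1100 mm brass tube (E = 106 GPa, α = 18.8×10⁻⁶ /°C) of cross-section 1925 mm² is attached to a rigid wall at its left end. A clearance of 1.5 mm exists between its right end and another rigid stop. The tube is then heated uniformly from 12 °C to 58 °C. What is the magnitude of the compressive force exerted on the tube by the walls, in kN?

P ≈ 0 kN

If the wall were absent the tube would grow by αΔT L = 18.8×10⁻⁶ × 46 × 1100 = 0.9513 mm.
Since δ_free = 0.951 mm is less than the 1.5 mm gap, the tube never touches the wall. No axial force develops.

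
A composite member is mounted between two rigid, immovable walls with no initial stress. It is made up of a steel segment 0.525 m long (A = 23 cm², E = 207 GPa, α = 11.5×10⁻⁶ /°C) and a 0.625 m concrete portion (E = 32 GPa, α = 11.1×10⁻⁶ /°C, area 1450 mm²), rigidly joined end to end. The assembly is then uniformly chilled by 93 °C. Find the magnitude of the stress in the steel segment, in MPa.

Free thermal contraction of the whole bar: Σ αᵢΔT Lᵢ = 11.5×10⁻⁶×93×525 + 11.1×10⁻⁶×93×625 = 1.207 mm.
Since the ends are fixed, an axial force P builds up, equal in every segment, with P · Σ Lᵢ/(AᵢEᵢ) = δ_free.
The series flexibility is Σ Lᵢ/(AᵢEᵢ) = 525/(2300×207×10³) + 625/(1450×32×10³) = 1.457×10⁻⁵ mm/N.
So P = 1.207 / 1.457×10⁻⁵ = 82.8 kN, tensile.
σ_{steel} = P / A = 82800 / 2300 = 36 MPa.

σ ≈ 36 MPa (tensile)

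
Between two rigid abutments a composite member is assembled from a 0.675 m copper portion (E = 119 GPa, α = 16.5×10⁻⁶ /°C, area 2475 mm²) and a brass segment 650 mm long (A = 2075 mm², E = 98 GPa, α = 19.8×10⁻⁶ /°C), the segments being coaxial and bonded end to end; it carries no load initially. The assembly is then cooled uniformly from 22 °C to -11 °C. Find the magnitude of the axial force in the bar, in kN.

If the supports were absent, the total length change would be Σ αᵢΔT Lᵢ = 16.5×10⁻⁶×33×675 + 19.8×10⁻⁶×33×650 = 0.7922 mm.
The rigid supports impose zero overall length change; the single axial force P common to all segments must satisfy P Σ Lᵢ/(AᵢEᵢ) = δ_free.
The series flexibility is Σ Lᵢ/(AᵢEᵢ) = 675/(2475×119×10³) + 650/(2075×98×10³) = 5.488×10⁻⁶ mm/N.
Hence P = δ_free / Σ(L/AE) = 0.7922/5.488×10⁻⁶ = 144.4 kN (tensile).

P ≈ 144 kN (tensile)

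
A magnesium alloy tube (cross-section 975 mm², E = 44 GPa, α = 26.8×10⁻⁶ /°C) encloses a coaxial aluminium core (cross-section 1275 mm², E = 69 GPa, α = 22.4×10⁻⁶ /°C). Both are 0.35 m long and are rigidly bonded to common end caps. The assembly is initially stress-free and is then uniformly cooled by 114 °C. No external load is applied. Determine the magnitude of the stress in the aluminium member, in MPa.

Both members must finish at the same length. With the larger α, the magnesium alloy tends to over-contract; the plates restrain it, putting the magnesium alloy in tension and the aluminium in compression. With no external load the two internal forces are equal and opposite, magnitude P.
Compatibility of the two members (thermal + elastic change equal): (α₁ − α₂)ΔT = P·[1/(A₁E₁) + 1/(A₂E₂)].
|α₁ − α₂|·ΔT = 4.4×10⁻⁶ × 114 = 0.0005016.
1/(A₁E₁) + 1/(A₂E₂) = 1/(975×44×10³) + 1/(1275×69×10³) = 3.468×10⁻⁸ N⁻¹.
P = 0.0005016 / 3.468×10⁻⁸ = 14460 N = 14.46 kN.
σ_{aluminium} = P/A₂ = 14460/1275 = 11.35 MPa, compressive.

σ ≈ 11.3 MPa (compressive)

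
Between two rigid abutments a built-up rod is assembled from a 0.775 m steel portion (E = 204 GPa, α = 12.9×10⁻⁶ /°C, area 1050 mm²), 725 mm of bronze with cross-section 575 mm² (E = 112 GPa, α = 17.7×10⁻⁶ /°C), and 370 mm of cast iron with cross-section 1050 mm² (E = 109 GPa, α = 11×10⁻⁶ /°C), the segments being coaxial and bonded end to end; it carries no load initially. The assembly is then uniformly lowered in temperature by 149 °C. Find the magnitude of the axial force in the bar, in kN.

If the supports were absent, the total length change would be Σ αᵢΔT Lᵢ = 12.9×10⁻⁶×149×775 + 17.7×10⁻⁶×149×725 + 11×10⁻⁶×149×370 = 4.008 mm.
The walls prevent any net length change, so an axial force P (same in every segment) develops. Compatibility: P · Σ Lᵢ/(AᵢEᵢ) = δ_free.
Σ Lᵢ/(AᵢEᵢ) = 775/(1050×204×10³) + 725/(575×112×10³) + 370/(1050×109×10³) = 1.811×10⁻⁵ mm/N.
So P = 4.008 / 1.811×10⁻⁵ = 221.3 kN, tensile.

P ≈ 221 kN (tensile)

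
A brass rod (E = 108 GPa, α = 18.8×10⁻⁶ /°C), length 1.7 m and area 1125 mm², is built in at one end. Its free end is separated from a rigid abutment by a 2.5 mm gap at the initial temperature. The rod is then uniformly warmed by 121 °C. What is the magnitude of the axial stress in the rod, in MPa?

If the wall were absent the rod would grow by αΔT L = 18.8×10⁻⁶ × 121 × 1700 = 3.867 mm.
The gap closes (δ_free > 2.5 mm) and the wall then resists a further 3.867 − 2.5 = 1.367 mm of expansion.
Compatibility: PL/(AE) = 1.367 mm, so σ = P/A = E × (1.367/1700) = 86.85 MPa.

σ ≈ 86.9 MPa (compressive)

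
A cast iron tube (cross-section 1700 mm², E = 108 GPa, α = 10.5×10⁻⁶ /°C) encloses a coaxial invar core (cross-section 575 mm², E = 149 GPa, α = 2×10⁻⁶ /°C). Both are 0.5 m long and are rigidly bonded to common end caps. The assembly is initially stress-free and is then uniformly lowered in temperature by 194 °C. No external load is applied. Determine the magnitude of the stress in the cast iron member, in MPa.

σ ≈ 56.7 MPa (tensile)

Both members must finish at the same length. With the larger α, the cast iron tends to over-contract; the plates restrain it, putting the cast iron in tension and the invar in compression. With no external load the two internal forces are equal and opposite, magnitude P.
Compatibility of the two members (thermal + elastic change equal): (α₁ − α₂)ΔT = P·[1/(A₁E₁) + 1/(A₂E₂)].
|α₁ − α₂|·ΔT = 8.5×10⁻⁶ × 194 = 0.001649.
1/(A₁E₁) + 1/(A₂E₂) = 1/(1700×108×10³) + 1/(575×149×10³) = 1.712×10⁻⁸ N⁻¹.
P = 0.001649 / 1.712×10⁻⁸ = 96330 N = 96.33 kN.
σ_{cast iron} = P/A₁ = 96330/1700 = 56.66 MPa, tensile.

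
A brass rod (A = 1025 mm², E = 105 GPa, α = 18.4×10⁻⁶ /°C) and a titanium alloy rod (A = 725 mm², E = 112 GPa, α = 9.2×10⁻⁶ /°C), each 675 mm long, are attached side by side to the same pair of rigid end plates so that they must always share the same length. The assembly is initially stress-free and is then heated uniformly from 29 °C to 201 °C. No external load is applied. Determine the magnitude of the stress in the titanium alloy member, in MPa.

σ ≈ 101 MPa (tensile)

Equilibrium of a rigid end plate with no external load gives equal and opposite internal forces ±P in the two members. Since α_{brass} > α_{titanium alloy}, heating drives the brass into compression and the titanium alloy into tension.
Compatibility of the two members (thermal + elastic change equal): (α₁ − α₂)ΔT = P·[1/(A₁E₁) + 1/(A₂E₂)].
|α₁ − α₂|·ΔT = 9.2×10⁻⁶ × 172 = 0.001582.
1/(A₁E₁) + 1/(A₂E₂) = 1/(1025×105×10³) + 1/(725×112×10³) = 2.161×10⁻⁸ N⁻¹.
So P = 0.001582 / 2.161×10⁻⁸ = 73.24 kN.
σ_{titanium alloy} = P/A₂ = 73240/725 = 101 MPa, tensile.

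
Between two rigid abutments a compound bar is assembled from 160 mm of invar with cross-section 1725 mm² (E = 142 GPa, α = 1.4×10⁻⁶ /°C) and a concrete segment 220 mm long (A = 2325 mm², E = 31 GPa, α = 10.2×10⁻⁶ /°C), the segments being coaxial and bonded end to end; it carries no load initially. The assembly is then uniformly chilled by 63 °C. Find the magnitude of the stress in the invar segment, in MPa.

With the walls removed the bar would change length by δ_free = Σ αᵢΔT Lᵢ = 1.4×10⁻⁶×63×160 + 10.2×10⁻⁶×63×220 = 0.1555 mm.
The walls prevent any net length change, so an axial force P (same in every segment) develops. Compatibility: P · Σ Lᵢ/(AᵢEᵢ) = δ_free.
Σ Lᵢ/(AᵢEᵢ) = 160/(1725×142×10³) + 220/(2325×31×10³) = 3.706×10⁻⁶ mm/N.
Hence P = δ_free / Σ(L/AE) = 0.1555/3.706×10⁻⁶ = 41.96 kN (tensile).
σ_{invar} = P / A = 41960 / 1725 = 24.32 MPa.

σ ≈ 24.3 MPa (tensile)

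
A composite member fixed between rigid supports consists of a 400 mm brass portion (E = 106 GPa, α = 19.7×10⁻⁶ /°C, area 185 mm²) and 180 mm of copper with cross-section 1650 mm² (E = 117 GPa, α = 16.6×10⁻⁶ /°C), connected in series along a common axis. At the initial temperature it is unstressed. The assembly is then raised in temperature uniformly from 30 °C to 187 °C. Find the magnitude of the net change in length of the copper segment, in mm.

If the supports were absent, the total length change would be Σ αᵢΔT Lᵢ = 19.7×10⁻⁶×157×400 + 16.6×10⁻⁶×157×180 = 1.706 mm.
The rigid supports impose zero overall length change; the single axial force P common to all segments must satisfy P Σ Lᵢ/(AᵢEᵢ) = δ_free.
The series flexibility is Σ Lᵢ/(AᵢEᵢ) = 400/(185×106×10³) + 180/(1650×117×10³) = 2.133×10⁻⁵ mm/N.
So P = 1.706 / 2.133×10⁻⁵ = 79.99 kN, compressive.
For the copper segment, free thermal change = 16.6×10⁻⁶×157×180 = 0.4691 mm and elastic change from P = 79990×180/(1650×117×10³) = 0.07459 mm; these oppose, so the net change is 0.395 mm (segment lengthens).

|ΔL| ≈ 0.395 mm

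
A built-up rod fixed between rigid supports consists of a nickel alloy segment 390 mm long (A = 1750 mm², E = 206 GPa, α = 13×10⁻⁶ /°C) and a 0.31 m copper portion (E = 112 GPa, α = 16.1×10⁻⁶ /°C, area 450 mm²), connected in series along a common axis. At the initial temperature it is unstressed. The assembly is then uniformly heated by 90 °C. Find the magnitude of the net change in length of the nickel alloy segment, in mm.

Free thermal expansion of the whole bar: Σ αᵢΔT Lᵢ = 13×10⁻⁶×90×390 + 16.1×10⁻⁶×90×310 = 0.9055 mm.
Since the ends are fixed, an axial force P builds up, equal in every segment, with P · Σ Lᵢ/(AᵢEᵢ) = δ_free.
Σ Lᵢ/(AᵢEᵢ) = 390/(1750×206×10³) + 310/(450×112×10³) = 7.233×10⁻⁶ mm/N.
So P = 0.9055 / 7.233×10⁻⁶ = 125.2 kN, compressive.
For the nickel alloy segment, free thermal change = 13×10⁻⁶×90×390 = 0.4563 mm and elastic change from P = 125200×390/(1750×206×10³) = 0.1354 mm; these oppose, so the net change is 0.321 mm (segment lengthens).

|ΔL| ≈ 0.321 mm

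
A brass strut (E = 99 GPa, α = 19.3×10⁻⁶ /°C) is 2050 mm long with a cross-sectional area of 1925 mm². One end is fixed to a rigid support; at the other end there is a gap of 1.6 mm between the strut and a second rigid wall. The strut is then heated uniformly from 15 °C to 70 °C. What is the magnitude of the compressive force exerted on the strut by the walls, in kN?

P ≈ 53.6 kN

If the wall were absent the strut would grow by αΔT L = 19.3×10⁻⁶ × 55 × 2050 = 2.176 mm.
The gap closes (δ_free > 1.6 mm) and the wall then resists a further 2.176 − 1.6 = 0.5761 mm of expansion.
So σ = E(δ_free − g)/L = 99×10³ × 0.5761/2050 = 27.82 MPa.
P = σA = 27.82 × 1925 = 53.55 kN.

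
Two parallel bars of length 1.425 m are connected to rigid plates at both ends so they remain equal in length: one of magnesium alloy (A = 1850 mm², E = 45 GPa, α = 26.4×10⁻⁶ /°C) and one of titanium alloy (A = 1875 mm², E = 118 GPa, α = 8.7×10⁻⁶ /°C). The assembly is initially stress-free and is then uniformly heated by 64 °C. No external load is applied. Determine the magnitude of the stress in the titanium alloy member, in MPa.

σ ≈ 36.5 MPa (tensile)

Both members must finish at the same length. With the larger α, the magnesium alloy tends to over-expand; the plates restrain it, putting the magnesium alloy in compression and the titanium alloy in tension. With no external load the two internal forces are equal and opposite, magnitude P.
Equating the net (thermal + elastic) strains gives |α₁ − α₂|·ΔT = P·[1/(A₁E₁) + 1/(A₂E₂)].
|α₁ − α₂|·ΔT = 17.7×10⁻⁶ × 64 = 0.001133.
1/(A₁E₁) + 1/(A₂E₂) = 1/(1850×45×10³) + 1/(1875×118×10³) = 1.653×10⁻⁸ N⁻¹.
P = 0.001133 / 1.653×10⁻⁸ = 68520 N = 68.52 kN.
σ_{titanium alloy} = P/A₂ = 68520/1875 = 36.55 MPa, tensile.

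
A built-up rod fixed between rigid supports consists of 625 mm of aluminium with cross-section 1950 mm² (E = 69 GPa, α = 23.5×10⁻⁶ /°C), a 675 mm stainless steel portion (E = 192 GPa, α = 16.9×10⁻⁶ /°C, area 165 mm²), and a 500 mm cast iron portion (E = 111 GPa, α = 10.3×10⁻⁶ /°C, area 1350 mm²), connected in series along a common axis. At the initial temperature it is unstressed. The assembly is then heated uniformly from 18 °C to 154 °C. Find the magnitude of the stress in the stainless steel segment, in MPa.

If the supports were absent, the total length change would be Σ αᵢΔT Lᵢ = 23.5×10⁻⁶×136×625 + 16.9×10⁻⁶×136×675 + 10.3×10⁻⁶×136×500 = 4.249 mm.
The walls prevent any net length change, so an axial force P (same in every segment) develops. Compatibility: P · Σ Lᵢ/(AᵢEᵢ) = δ_free.
The series flexibility is Σ Lᵢ/(AᵢEᵢ) = 625/(1950×69×10³) + 675/(165×192×10³) + 500/(1350×111×10³) = 2.929×10⁻⁵ mm/N.
P = 4.249 / 2.929×10⁻⁵ = 145100 N = 145.1 kN, compressive.
σ_{stainless steel} = P / A = 145100 / 165 = 879.3 MPa.

σ ≈ 879 MPa (compressive)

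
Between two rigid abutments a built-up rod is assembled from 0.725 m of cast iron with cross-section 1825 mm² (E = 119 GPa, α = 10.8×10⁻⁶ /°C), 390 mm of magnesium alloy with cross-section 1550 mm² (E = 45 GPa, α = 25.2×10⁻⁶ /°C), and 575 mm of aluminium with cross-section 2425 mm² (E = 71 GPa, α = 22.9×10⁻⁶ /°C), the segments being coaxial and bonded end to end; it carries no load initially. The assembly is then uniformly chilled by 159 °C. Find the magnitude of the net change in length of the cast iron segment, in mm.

|ΔL| ≈ 0.0886 mm

If the supports were absent, the total length change would be Σ αᵢΔT Lᵢ = 10.8×10⁻⁶×159×725 + 25.2×10⁻⁶×159×390 + 22.9×10⁻⁶×159×575 = 4.901 mm.
The walls prevent any net length change, so an axial force P (same in every segment) develops. Compatibility: P · Σ Lᵢ/(AᵢEᵢ) = δ_free.
Σ Lᵢ/(AᵢEᵢ) = 725/(1825×119×10³) + 390/(1550×45×10³) + 575/(2425×71×10³) = 1.227×10⁻⁵ mm/N.
P = 4.901 / 1.227×10⁻⁵ = 399500 N = 399.5 kN, tensile.
For the cast iron segment, free thermal change = 10.8×10⁻⁶×159×725 = 1.245 mm and elastic change from P = 399500×725/(1825×119×10³) = 1.334 mm; these oppose, so the net change is 0.0886 mm (segment lengthens).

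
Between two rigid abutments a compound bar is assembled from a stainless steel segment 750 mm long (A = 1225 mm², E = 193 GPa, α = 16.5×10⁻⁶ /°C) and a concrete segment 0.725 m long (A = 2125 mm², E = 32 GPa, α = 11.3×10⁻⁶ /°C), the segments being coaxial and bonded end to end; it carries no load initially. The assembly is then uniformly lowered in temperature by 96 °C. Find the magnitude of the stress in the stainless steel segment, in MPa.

If the supports were absent, the total length change would be Σ αᵢΔT Lᵢ = 16.5×10⁻⁶×96×750 + 11.3×10⁻⁶×96×725 = 1.974 mm.
The rigid supports impose zero overall length change; the single axial force P common to all segments must satisfy P Σ Lᵢ/(AᵢEᵢ) = δ_free.
The series flexibility is Σ Lᵢ/(AᵢEᵢ) = 750/(1225×193×10³) + 725/(2125×32×10³) = 1.383×10⁻⁵ mm/N.
Hence P = δ_free / Σ(L/AE) = 1.974/1.383×10⁻⁵ = 142.7 kN (tensile).
σ_{stainless steel} = P / A = 142700 / 1225 = 116.5 MPa.

σ ≈ 117 MPa (tensile)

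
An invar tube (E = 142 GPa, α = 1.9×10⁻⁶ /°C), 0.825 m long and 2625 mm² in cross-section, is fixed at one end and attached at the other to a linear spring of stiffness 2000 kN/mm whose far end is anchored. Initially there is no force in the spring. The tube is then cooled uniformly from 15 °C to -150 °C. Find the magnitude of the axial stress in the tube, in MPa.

Free thermal contraction: δ_free = αΔT L = 1.9×10⁻⁶ × 165 × 825 = 0.2586 mm.
Let P be the tensile force in the spring. The tube extends elastically by PL/(AE) and the spring stretches by P/k; together these equal δ_free.
So P = δ_free / [L/(AE) + 1/k] = 0.2586 / [ 825/(2625×142×10³) + 1/(2000×10³) ].
P = 0.2586 / 2.713×10⁻⁶ = 95320 N.
σ = P/A = 95320/2625 = 36.31 MPa.

σ ≈ 36.3 MPa (tensile)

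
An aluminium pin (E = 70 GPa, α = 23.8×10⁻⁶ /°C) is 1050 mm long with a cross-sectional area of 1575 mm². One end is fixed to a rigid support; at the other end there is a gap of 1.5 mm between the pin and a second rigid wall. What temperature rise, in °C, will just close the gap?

Contact occurs when the free expansion equals the gap: αΔT L = 1.5 mm.
ΔT = 1.5 / (23.8×10⁻⁶ × 1050) = 60.02 °C.

ΔT ≈ 60 °C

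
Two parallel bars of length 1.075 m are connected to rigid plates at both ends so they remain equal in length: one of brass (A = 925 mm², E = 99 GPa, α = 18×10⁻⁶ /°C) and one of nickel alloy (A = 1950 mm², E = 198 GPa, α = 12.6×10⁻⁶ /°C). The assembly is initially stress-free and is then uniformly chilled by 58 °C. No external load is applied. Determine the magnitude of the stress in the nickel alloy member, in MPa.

σ ≈ 11.9 MPa (compressive)

Both members must finish at the same length. With the larger α, the brass tends to over-contract; the plates restrain it, putting the brass in tension and the nickel alloy in compression. With no external load the two internal forces are equal and opposite, magnitude P.
Compatibility of the two members (thermal + elastic change equal): (α₁ − α₂)ΔT = P·[1/(A₁E₁) + 1/(A₂E₂)].
|α₁ − α₂|·ΔT = 5.4×10⁻⁶ × 58 = 0.0003132.
1/(A₁E₁) + 1/(A₂E₂) = 1/(925×99×10³) + 1/(1950×198×10³) = 1.351×10⁻⁸ N⁻¹.
So P = 0.0003132 / 1.351×10⁻⁸ = 23.18 kN.
σ_{nickel alloy} = P/A₂ = 23180/1950 = 11.89 MPa, compressive.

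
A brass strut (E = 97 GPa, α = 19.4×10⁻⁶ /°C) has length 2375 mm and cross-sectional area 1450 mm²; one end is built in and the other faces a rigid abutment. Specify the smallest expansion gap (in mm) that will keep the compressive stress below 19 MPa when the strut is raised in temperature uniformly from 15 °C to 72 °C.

Free expansion if unrestrained: δ_free = αΔT L = 19.4×10⁻⁶ × 57 × 2375 = 2.626 mm.
At the allowable stress the elastic shortening the wall may impose is σL/E = 19 × 2375 / (97×10³) = 0.4652 mm.
The gap must absorb the remainder: g_min = 2.626 − 0.4652 = 2.161 mm.

g ≈ 2.16 mm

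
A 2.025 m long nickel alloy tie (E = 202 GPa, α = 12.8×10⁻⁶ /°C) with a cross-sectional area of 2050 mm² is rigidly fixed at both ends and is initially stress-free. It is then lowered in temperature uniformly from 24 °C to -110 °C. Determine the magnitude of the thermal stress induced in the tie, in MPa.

With length fixed, the mechanical strain must cancel the thermal strain αΔT = 12.8×10⁻⁶ × 134 = 1715.2×10⁻⁶.
Hence σ = E·αΔT = 202×10³ × 1715.2×10⁻⁶ = 346.5 MPa, tensile.

σ ≈ 346 MPa (tensile)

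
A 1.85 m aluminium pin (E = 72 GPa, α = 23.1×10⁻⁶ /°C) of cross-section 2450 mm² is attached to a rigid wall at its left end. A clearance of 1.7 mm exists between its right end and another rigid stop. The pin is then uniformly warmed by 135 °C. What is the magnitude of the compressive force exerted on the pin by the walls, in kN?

Unrestrained expansion: δ_free = αΔT L = 23.1×10⁻⁶ × 135 × 1850 = 5.769 mm.
After closing the 1.7 mm clearance, 5.769 − 1.7 = 4.069 mm of expansion remains to be suppressed by the wall.
Compatibility: PL/(AE) = 4.069 mm, so σ = P/A = E × (4.069/1850) = 158.4 MPa.
P = σA = 158.4 × 2450 = 388 kN.

P ≈ 388 kN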